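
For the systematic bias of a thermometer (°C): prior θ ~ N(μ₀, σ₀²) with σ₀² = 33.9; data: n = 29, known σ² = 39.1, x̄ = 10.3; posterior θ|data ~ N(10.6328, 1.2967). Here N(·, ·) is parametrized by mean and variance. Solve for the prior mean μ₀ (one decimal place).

μ₀ = 19.0

The posterior mean is a precision-weighted average: μ_n = (τ₀μ₀ + τ_data·x̄)/(τ₀+τ_data), with τ₀=1/σ₀² and τ_data=n/σ².
Here τ₀ = 1/33.9 = 0.029499 and τ_data = 29/39.1 = 0.741688, so τ_n = 0.771187.
Rearranging for μ₀: μ₀ = (μ_n·τ_n − τ_data·x̄)/τ₀ = (10.6328·0.771187 − 0.741688·10.3) / 0.029499 = 0.560491/0.029499 ≈ 19.0.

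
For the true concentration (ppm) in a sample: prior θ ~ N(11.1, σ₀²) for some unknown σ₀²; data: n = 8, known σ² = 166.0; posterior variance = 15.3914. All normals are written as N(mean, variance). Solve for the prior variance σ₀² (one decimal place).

σ₀² = 59.6

For the Normal–Normal model with known σ², precisions add: τ_n = τ₀ + n/σ².
So 1/σ₀² = 1/15.3914 − 8/166.0 = 0.064971 − 0.048193 = 0.016778.
Hence σ₀² = 1/0.016778 ≈ 59.6.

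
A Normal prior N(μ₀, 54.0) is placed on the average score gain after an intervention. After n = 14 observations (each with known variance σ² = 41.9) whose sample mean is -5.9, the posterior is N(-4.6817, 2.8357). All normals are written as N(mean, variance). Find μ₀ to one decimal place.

μ₀ = 17.3

With known observation variance, the Normal–Normal posterior has precision τ_n = τ₀ + n/σ² and mean μ_n = (τ₀μ₀ + (n/σ²)x̄)/τ_n.
Here τ₀ = 1/54.0 = 0.018519 and τ_data = 14/41.9 = 0.334129, so τ_n = 0.352648.
Rearranging for μ₀: μ₀ = (μ_n·τ_n − τ_data·x̄)/τ₀ = (-4.6817·0.352648 − 0.334129·-5.9) / 0.018519 = 0.320369/0.018519 ≈ 17.3.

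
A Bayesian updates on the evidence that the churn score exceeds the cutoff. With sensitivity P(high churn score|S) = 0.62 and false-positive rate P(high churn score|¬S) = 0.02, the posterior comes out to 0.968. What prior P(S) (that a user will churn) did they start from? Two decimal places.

P(S) = 0.49

Bayes' rule in odds form gives O(S|E) = O(S)·[P(E|S)/P(E|¬S)], hence O(S) = O(S|E)/LR.
Posterior odds = 0.968/(1−0.968) = 30.2500. LR = 0.62/0.02 = 31.0000.
Prior odds = 30.2500/31.0000 = 0.9758, so P(S) = 0.9758/(1+0.9758) ≈ 0.49.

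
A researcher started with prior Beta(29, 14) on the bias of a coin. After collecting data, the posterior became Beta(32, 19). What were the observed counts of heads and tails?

3 heads and 5 tails

A Beta(α, β) prior with s successes and f failures in binomial data gives a Beta(α+s, β+f) posterior.
Match parameters: s=32−29=3, f=19−14=5.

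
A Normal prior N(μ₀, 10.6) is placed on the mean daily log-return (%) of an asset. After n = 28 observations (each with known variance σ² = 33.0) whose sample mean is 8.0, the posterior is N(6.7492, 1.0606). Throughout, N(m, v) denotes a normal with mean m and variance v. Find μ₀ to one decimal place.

μ₀ = -4.5

With known observation variance, the Normal–Normal posterior has precision τ_n = τ₀ + n/σ² and mean μ_n = (τ₀μ₀ + (n/σ²)x̄)/τ_n.
Here τ₀ = 1/10.6 = 0.094340 and τ_data = 28/33.0 = 0.848485, so τ_n = 0.942825.
Rearranging for μ₀: μ₀ = (μ_n·τ_n − τ_data·x̄)/τ₀ = (6.7492·0.942825 − 0.848485·8.0) / 0.094340 = -0.424566/0.094340 ≈ -4.5.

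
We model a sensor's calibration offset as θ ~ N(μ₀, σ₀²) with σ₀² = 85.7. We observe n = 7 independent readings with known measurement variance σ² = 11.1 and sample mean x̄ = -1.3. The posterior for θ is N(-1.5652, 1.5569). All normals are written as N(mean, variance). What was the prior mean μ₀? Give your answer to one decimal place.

With known observation variance, the Normal–Normal posterior has precision τ_n = τ₀ + n/σ² and mean μ_n = (τ₀μ₀ + (n/σ²)x̄)/τ_n.
Here τ₀ = 1/85.7 = 0.011669 and τ_data = 7/11.1 = 0.630631, so τ_n = 0.642300.
Rearranging for μ₀: μ₀ = (μ_n·τ_n − τ_data·x̄)/τ₀ = (-1.5652·0.642300 − 0.630631·-1.3) / 0.011669 = -0.185508/0.011669 ≈ -15.9.

μ₀ = -15.9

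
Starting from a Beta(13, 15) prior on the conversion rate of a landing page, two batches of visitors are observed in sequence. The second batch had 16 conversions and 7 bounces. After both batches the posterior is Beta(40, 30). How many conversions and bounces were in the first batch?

11 conversions and 8 bounces

Because Beta–binomial updating is additive in the counts, the combined data contributed (α_post−α_prior, β_post−β_prior) successes and failures.
Total across both batches: 40−13=27 conversions, 30−15=15 bounces.
Subtract the second batch: 27−16=11 conversions and 15−7=8 bounces.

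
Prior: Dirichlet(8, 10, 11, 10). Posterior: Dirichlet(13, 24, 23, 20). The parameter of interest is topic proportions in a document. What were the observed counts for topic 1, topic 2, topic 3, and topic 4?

counts (5, 14, 12, 10)

For a Dirichlet(α) prior with multinomial counts c, the posterior is Dirichlet(α + c) componentwise.
Counts are posterior − prior componentwise: 13−8=5, 24−10=14, 23−11=12, 20−10=10.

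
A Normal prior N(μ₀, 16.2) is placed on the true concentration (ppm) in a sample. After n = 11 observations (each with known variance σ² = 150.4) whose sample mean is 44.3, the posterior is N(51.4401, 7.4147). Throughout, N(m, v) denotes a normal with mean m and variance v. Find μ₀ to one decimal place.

μ₀ = 59.9

With known observation variance, the Normal–Normal posterior has precision τ_n = τ₀ + n/σ² and mean μ_n = (τ₀μ₀ + (n/σ²)x̄)/τ_n.
Here τ₀ = 1/16.2 = 0.061728 and τ_data = 11/150.4 = 0.073138, so τ_n = 0.134866.
Rearranging for μ₀: μ₀ = (μ_n·τ_n − τ_data·x̄)/τ₀ = (51.4401·0.134866 − 0.073138·44.3) / 0.061728 = 3.697507/0.061728 ≈ 59.9.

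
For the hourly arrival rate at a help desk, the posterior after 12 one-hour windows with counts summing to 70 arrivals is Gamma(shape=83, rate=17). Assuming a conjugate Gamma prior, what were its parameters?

Gamma(shape=13, rate=5)

A Gamma(α, β) prior (rate parametrization) on a Poisson rate with n observations summing to S gives posterior Gamma(α+S, β+n).
So α = 83 − 70 = 13 and β = 17 − 12 = 5.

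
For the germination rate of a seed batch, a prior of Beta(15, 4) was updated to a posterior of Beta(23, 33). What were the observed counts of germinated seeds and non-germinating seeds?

8 germinated seeds and 29 non-germinating seeds

Beta is conjugate to the binomial likelihood: posterior = Beta(α+s, β+f).
Match parameters: s=23−15=8, f=33−4=29.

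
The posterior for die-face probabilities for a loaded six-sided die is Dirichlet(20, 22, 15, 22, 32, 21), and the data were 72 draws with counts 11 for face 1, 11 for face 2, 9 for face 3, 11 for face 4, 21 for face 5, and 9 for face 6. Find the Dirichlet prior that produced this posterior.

For a Dirichlet(α) prior with multinomial counts c, the posterior is Dirichlet(α + c) componentwise.
Subtract each count from the matching posterior parameter: 20−11=9, 22−11=11, 15−9=6, 22−11=11, 32−21=11, 21−9=12.

Dirichlet(9, 11, 6, 11, 11, 12)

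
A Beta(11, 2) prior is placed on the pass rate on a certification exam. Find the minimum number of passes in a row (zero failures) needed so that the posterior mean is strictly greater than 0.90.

After k passes and 0 failures the posterior is Beta(11+k, 2), with mean (11+k)/(11+2+k).
Set (11+k)/(13+k) > 0.90 and solve: k > (0.90·13 − 11)/(1 − 0.90) = 7.000.
The smallest integer exceeding 7.000 is 8.

k = 8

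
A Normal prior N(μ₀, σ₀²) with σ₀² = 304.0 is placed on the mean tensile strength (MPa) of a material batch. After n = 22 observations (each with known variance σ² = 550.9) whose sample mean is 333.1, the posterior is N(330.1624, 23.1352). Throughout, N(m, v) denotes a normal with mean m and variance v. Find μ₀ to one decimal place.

With known observation variance, the Normal–Normal posterior has precision τ_n = τ₀ + n/σ² and mean μ_n = (τ₀μ₀ + (n/σ²)x̄)/τ_n.
Here τ₀ = 1/304.0 = 0.003289 and τ_data = 22/550.9 = 0.039935, so τ_n = 0.043224.
Rearranging for μ₀: μ₀ = (μ_n·τ_n − τ_data·x̄)/τ₀ = (330.1624·0.043224 − 0.039935·333.1) / 0.003289 = 0.968591/0.003289 ≈ 294.5.

μ₀ = 294.5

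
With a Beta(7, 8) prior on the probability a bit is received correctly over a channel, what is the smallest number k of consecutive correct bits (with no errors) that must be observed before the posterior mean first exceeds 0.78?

k = 22

After k correct bits and 0 errors the posterior is Beta(7+k, 8), with mean (7+k)/(7+8+k).
Set (7+k)/(15+k) > 0.78 and solve: k > (0.78·15 − 7)/(1 − 0.78) = 21.364.
The smallest integer exceeding 21.364 is 22.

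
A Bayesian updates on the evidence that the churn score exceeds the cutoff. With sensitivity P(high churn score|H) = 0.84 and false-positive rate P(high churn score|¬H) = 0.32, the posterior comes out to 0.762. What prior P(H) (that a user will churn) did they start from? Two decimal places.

Bayes' rule in odds form gives O(H|E) = O(H)·[P(E|H)/P(E|¬H)], hence O(H) = O(H|E)/LR.
Posterior odds = 0.762/(1−0.762) = 3.2017. LR = 0.84/0.32 = 2.6250.
Prior odds = 3.2017/2.6250 = 1.2197, so P(H) = 1.2197/(1+1.2197) ≈ 0.55.

P(H) = 0.55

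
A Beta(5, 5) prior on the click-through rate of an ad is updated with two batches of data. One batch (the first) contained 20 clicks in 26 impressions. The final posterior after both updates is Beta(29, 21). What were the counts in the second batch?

4 clicks and 10 non-clicks

Sequential conjugate updates are equivalent to a single update on the pooled data, so total successes = posterior α − prior α and total failures = posterior β − prior β.
Total across both batches: 29−5=24 clicks, 21−5=16 non-clicks.
Subtract the first batch: 24−20=4 clicks and 16−6=10 non-clicks.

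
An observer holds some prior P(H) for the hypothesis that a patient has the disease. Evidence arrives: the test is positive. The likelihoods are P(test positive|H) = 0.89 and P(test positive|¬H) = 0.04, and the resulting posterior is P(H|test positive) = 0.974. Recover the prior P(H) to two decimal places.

In odds form, posterior odds = prior odds × likelihood ratio, so prior odds = posterior odds ÷ LR.
Posterior odds = 0.974/(1−0.974) = 37.4615. LR = 0.89/0.04 = 22.2500.
Prior odds = 37.4615/22.2500 = 1.6837, so P(H) = 1.6837/(1+1.6837) ≈ 0.63.

P(H) = 0.63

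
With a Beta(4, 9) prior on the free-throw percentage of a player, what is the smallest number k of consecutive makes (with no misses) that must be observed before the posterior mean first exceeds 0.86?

After k makes and 0 misses the posterior is Beta(4+k, 9), with mean (4+k)/(4+9+k).
Set (4+k)/(13+k) > 0.86 and solve: k > (0.86·13 − 4)/(1 − 0.86) = 51.286.
The smallest integer exceeding 51.286 is 52, and checking k=52: (56)/(65) = 0.8615 > 0.86.

k = 52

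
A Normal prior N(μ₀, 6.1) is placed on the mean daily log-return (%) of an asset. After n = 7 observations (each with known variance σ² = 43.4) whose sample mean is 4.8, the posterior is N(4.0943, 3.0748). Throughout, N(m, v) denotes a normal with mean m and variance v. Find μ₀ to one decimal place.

The posterior mean is a precision-weighted average: μ_n = (τ₀μ₀ + τ_data·x̄)/(τ₀+τ_data), with τ₀=1/σ₀² and τ_data=n/σ².
Here τ₀ = 1/6.1 = 0.163934 and τ_data = 7/43.4 = 0.161290, so τ_n = 0.325224.
Rearranging for μ₀: μ₀ = (μ_n·τ_n − τ_data·x̄)/τ₀ = (4.0943·0.325224 − 0.161290·4.8) / 0.163934 = 0.557373/0.163934 ≈ 3.4.

μ₀ = 3.4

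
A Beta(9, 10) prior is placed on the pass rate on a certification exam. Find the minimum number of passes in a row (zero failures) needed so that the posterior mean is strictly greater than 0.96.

After k passes and 0 failures the posterior is Beta(9+k, 10), with mean (9+k)/(9+10+k).
Set (9+k)/(19+k) > 0.96 and solve: k > (0.96·19 − 9)/(1 − 0.96) = 231.000.
The smallest integer exceeding 231.000 is 232, and checking k=232: (241)/(251) = 0.9602 > 0.96.

k = 232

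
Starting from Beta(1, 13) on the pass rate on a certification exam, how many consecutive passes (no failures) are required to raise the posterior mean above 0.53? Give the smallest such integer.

k = 14

After k passes and 0 failures the posterior is Beta(1+k, 13), with mean (1+k)/(1+13+k).
Set (1+k)/(14+k) > 0.53 and solve: k > (0.53·14 − 1)/(1 − 0.53) = 13.660.
The smallest integer exceeding 13.660 is 14.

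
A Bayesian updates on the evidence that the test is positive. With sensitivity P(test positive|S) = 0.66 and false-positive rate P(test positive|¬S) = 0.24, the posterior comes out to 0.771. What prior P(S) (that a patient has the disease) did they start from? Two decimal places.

P(S) = 0.55

In odds form, posterior odds = prior odds × likelihood ratio, so prior odds = posterior odds ÷ LR.
Posterior odds = 0.771/(1−0.771) = 3.3668. LR = 0.66/0.24 = 2.7500.
Prior odds = 3.3668/2.7500 = 1.2243, so P(S) = 1.2243/(1+1.2243) ≈ 0.55.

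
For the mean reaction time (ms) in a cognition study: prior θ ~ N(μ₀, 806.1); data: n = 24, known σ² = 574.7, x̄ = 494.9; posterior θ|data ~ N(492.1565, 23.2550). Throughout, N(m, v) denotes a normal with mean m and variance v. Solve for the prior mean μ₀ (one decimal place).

The posterior mean is a precision-weighted average: μ_n = (τ₀μ₀ + τ_data·x̄)/(τ₀+τ_data), with τ₀=1/σ₀² and τ_data=n/σ².
Here τ₀ = 1/806.1 = 0.001241 and τ_data = 24/574.7 = 0.041761, so τ_n = 0.043002.
Rearranging for μ₀: μ₀ = (μ_n·τ_n − τ_data·x̄)/τ₀ = (492.1565·0.043002 − 0.041761·494.9) / 0.001241 = 0.496195/0.001241 ≈ 399.8.

μ₀ = 399.8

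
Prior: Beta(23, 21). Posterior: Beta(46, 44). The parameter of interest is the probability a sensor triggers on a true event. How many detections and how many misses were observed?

23 detections and 23 misses

A Beta(a, b) prior with s successes and f failures in binomial data gives a Beta(a+s, b+f) posterior.
Match parameters: s=46−23=23, f=44−21=23.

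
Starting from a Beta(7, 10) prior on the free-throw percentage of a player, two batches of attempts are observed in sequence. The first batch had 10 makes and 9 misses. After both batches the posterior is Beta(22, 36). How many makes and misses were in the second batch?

Sequential conjugate updates are equivalent to a single update on the pooled data, so total successes = posterior α − prior α and total failures = posterior β − prior β.
Total across both batches: 22−7=15 makes, 36−10=26 misses.
Subtract the first batch: 15−10=5 makes and 26−9=17 misses.

5 makes and 17 misses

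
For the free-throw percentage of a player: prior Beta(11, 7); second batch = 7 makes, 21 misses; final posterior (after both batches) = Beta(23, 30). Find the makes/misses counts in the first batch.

Because Beta–binomial updating is additive in the counts, the combined data contributed (α_post−α_prior, β_post−β_prior) successes and failures.
Total across both batches: 23−11=12 makes, 30−7=23 misses.
Subtract the second batch: 12−7=5 makes and 23−21=2 misses.

5 makes and 2 misses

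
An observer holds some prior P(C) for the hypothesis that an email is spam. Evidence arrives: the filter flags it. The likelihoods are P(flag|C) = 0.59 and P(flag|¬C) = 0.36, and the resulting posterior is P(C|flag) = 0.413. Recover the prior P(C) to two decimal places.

Bayes' rule in odds form gives O(C|E) = O(C)·[P(E|C)/P(E|¬C)], hence O(C) = O(C|E)/LR.
Posterior odds = 0.413/(1−0.413) = 0.7036. LR = 0.59/0.36 = 1.6389.
Prior odds = 0.7036/1.6389 = 0.4293, so P(C) = 0.4293/(1+0.4293) ≈ 0.30.

P(C) = 0.30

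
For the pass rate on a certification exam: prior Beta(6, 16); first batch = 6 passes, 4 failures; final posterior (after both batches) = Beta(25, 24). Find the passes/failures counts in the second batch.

13 passes and 4 failures

Sequential conjugate updates are equivalent to a single update on the pooled data, so total successes = posterior α − prior α and total failures = posterior β − prior β.
Total across both batches: 25−6=19 passes, 24−16=8 failures.
Subtract the first batch: 19−6=13 passes and 8−4=4 failures.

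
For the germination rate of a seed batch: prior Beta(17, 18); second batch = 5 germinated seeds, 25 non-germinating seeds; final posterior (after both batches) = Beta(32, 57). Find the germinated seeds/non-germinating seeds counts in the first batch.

10 germinated seeds and 14 non-germinating seeds

Because Beta–binomial updating is additive in the counts, the combined data contributed (α_post−α_prior, β_post−β_prior) successes and failures.
Total across both batches: 32−17=15 germinated seeds, 57−18=39 non-germinating seeds.
Subtract the second batch: 15−5=10 germinated seeds and 39−25=14 non-germinating seeds.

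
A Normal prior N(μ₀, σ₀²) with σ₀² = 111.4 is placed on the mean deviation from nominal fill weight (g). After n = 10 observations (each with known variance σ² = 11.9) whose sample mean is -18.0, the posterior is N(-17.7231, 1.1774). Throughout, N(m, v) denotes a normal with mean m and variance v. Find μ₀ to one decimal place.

With known observation variance, the Normal–Normal posterior has precision τ_n = τ₀ + n/σ² and mean μ_n = (τ₀μ₀ + (n/σ²)x̄)/τ_n.
Here τ₀ = 1/111.4 = 0.008977 and τ_data = 10/11.9 = 0.840336, so τ_n = 0.849313.
Rearranging for μ₀: μ₀ = (μ_n·τ_n − τ_data·x̄)/τ₀ = (-17.7231·0.849313 − 0.840336·-18.0) / 0.008977 = 0.073589/0.008977 ≈ 8.2.

μ₀ = 8.2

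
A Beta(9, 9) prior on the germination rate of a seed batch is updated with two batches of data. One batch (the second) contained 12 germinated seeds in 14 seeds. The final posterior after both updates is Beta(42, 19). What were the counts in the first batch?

Because Beta–binomial updating is additive in the counts, the combined data contributed (α_post−α_prior, β_post−β_prior) successes and failures.
Total across both batches: 42−9=33 germinated seeds, 19−9=10 non-germinating seeds.
Subtract the second batch: 33−12=21 germinated seeds and 10−2=8 non-germinating seeds.

21 germinated seeds and 8 non-germinating seeds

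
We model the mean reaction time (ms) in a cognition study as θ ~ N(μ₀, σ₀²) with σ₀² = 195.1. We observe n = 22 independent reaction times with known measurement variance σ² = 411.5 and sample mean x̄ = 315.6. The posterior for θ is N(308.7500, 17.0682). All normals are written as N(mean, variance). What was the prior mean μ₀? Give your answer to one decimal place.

The posterior mean is a precision-weighted average: μ_n = (τ₀μ₀ + τ_data·x̄)/(τ₀+τ_data), with τ₀=1/σ₀² and τ_data=n/σ².
Here τ₀ = 1/195.1 = 0.005126 and τ_data = 22/411.5 = 0.053463, so τ_n = 0.058589.
Rearranging for μ₀: μ₀ = (μ_n·τ_n − τ_data·x̄)/τ₀ = (308.7500·0.058589 − 0.053463·315.6) / 0.005126 = 1.216431/0.005126 ≈ 237.3.

μ₀ = 237.3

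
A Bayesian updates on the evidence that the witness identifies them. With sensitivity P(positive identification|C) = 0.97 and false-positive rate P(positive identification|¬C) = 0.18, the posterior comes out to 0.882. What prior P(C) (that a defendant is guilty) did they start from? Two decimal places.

P(C) = 0.58

Bayes' rule in odds form gives O(C|E) = O(C)·[P(E|C)/P(E|¬C)], hence O(C) = O(C|E)/LR.
Posterior odds = 0.882/(1−0.882) = 7.4746. LR = 0.97/0.18 = 5.3889.
Prior odds = 7.4746/5.3889 = 1.3870, so P(C) = 1.3870/(1+1.3870) ≈ 0.58.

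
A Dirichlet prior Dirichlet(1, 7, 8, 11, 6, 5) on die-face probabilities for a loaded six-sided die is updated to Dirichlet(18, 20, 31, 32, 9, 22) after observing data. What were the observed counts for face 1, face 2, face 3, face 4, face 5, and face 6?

counts (17, 13, 23, 21, 3, 17)

For a Dirichlet(α) prior with multinomial counts c, the posterior is Dirichlet(α + c) componentwise.
Counts are posterior − prior componentwise: 18−1=17, 20−7=13, 31−8=23, 32−11=21, 9−6=3, 22−5=17.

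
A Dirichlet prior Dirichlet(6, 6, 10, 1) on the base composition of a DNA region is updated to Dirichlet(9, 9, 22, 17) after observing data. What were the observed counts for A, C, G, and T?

counts (3, 3, 12, 16)

For a Dirichlet(α) prior with multinomial counts c, the posterior is Dirichlet(α + c) componentwise.
Counts are posterior − prior componentwise: 9−6=3, 9−6=3, 22−10=12, 17−1=16.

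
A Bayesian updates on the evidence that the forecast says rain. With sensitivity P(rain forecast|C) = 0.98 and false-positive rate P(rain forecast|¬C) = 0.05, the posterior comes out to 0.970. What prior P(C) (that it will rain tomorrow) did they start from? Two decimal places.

In odds form, posterior odds = prior odds × likelihood ratio, so prior odds = posterior odds ÷ LR.
Posterior odds = 0.970/(1−0.970) = 32.3333. LR = 0.98/0.05 = 19.6000.
Prior odds = 32.3333/19.6000 = 1.6497, so P(C) = 1.6497/(1+1.6497) ≈ 0.62.

P(C) = 0.62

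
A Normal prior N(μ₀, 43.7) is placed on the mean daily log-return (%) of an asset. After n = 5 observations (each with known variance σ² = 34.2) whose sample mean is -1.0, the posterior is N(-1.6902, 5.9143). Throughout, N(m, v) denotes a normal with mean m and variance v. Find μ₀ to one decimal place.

μ₀ = -6.1

The posterior mean is a precision-weighted average: μ_n = (τ₀μ₀ + τ_data·x̄)/(τ₀+τ_data), with τ₀=1/σ₀² and τ_data=n/σ².
Here τ₀ = 1/43.7 = 0.022883 and τ_data = 5/34.2 = 0.146199, so τ_n = 0.169082.
Rearranging for μ₀: μ₀ = (μ_n·τ_n − τ_data·x̄)/τ₀ = (-1.6902·0.169082 − 0.146199·-1.0) / 0.022883 = -0.139583/0.022883 ≈ -6.1.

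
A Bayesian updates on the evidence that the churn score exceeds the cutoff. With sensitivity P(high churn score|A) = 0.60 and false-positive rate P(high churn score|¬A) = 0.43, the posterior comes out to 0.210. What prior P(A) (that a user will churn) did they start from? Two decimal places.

P(A) = 0.16

In odds form, posterior odds = prior odds × likelihood ratio, so prior odds = posterior odds ÷ LR.
Posterior odds = 0.210/(1−0.210) = 0.2658. LR = 0.60/0.43 = 1.3953.
Prior odds = 0.2658/1.3953 = 0.1905, so P(A) = 0.1905/(1+0.1905) ≈ 0.16.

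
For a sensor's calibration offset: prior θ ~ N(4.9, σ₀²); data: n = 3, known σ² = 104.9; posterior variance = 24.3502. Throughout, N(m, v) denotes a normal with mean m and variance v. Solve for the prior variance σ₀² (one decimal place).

σ₀² = 80.2

Posterior precision equals prior precision plus data precision: 1/σ_n² = 1/σ₀² + n/σ².
So 1/σ₀² = 1/24.3502 − 3/104.9 = 0.041067 − 0.028599 = 0.012468.
Hence σ₀² = 1/0.012468 ≈ 80.2.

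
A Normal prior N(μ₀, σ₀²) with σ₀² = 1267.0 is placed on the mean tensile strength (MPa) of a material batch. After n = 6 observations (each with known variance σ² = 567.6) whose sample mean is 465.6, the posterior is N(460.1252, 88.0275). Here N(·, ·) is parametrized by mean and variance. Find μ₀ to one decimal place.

The posterior mean is a precision-weighted average: μ_n = (τ₀μ₀ + τ_data·x̄)/(τ₀+τ_data), with τ₀=1/σ₀² and τ_data=n/σ².
Here τ₀ = 1/1267.0 = 0.000789 and τ_data = 6/567.6 = 0.010571, so τ_n = 0.011360.
Rearranging for μ₀: μ₀ = (μ_n·τ_n − τ_data·x̄)/τ₀ = (460.1252·0.011360 − 0.010571·465.6) / 0.000789 = 0.305165/0.000789 ≈ 386.8.

μ₀ = 386.8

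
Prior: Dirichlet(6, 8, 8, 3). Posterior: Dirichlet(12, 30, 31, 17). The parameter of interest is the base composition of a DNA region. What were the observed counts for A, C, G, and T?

For a Dirichlet(α) prior with multinomial counts c, the posterior is Dirichlet(α + c) componentwise.
Counts are posterior − prior componentwise: 12−6=6, 30−8=22, 31−8=23, 17−3=14.

counts (6, 22, 23, 14)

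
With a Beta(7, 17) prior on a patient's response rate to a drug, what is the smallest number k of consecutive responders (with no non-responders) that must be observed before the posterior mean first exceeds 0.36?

k = 3

After k responders and 0 non-responders the posterior is Beta(7+k, 17), with mean (7+k)/(7+17+k).
Set (7+k)/(24+k) > 0.36 and solve: k > (0.36·24 − 7)/(1 − 0.36) = 2.562.
The smallest integer exceeding 2.562 is 3, and checking k=3: (10)/(27) = 0.3704 > 0.36.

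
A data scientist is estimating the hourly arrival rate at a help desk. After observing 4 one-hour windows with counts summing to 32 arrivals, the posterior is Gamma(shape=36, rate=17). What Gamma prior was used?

Gamma(shape=4, rate=13)

A Gamma(α, β) prior (rate parametrization) on a Poisson rate with n observations summing to S gives posterior Gamma(α+S, β+n).
So α = 36 − 32 = 4 and β = 17 − 4 = 13.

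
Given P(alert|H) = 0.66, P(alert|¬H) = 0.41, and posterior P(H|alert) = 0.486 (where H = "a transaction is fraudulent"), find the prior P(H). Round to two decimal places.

Bayes' rule in odds form gives O(H|E) = O(H)·[P(E|H)/P(E|¬H)], hence O(H) = O(H|E)/LR.
Posterior odds = 0.486/(1−0.486) = 0.9455. LR = 0.66/0.41 = 1.6098.
Prior odds = 0.9455/1.6098 = 0.5873, so P(H) = 0.5873/(1+0.5873) ≈ 0.37.

P(H) = 0.37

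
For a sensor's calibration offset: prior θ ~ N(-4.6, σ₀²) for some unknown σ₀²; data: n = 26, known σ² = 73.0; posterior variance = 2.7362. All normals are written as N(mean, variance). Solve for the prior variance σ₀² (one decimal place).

σ₀² = 107.5

Posterior precision equals prior precision plus data precision: 1/σ_n² = 1/σ₀² + n/σ².
So 1/σ₀² = 1/2.7362 − 26/73.0 = 0.365470 − 0.356164 = 0.009306.
Hence σ₀² = 1/0.009306 ≈ 107.5.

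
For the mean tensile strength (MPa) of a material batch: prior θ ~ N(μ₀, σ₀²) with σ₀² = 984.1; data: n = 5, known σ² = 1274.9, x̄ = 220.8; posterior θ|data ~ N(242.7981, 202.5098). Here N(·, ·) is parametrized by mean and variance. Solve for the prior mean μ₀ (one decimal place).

μ₀ = 327.7

With known observation variance, the Normal–Normal posterior has precision τ_n = τ₀ + n/σ² and mean μ_n = (τ₀μ₀ + (n/σ²)x̄)/τ_n.
Here τ₀ = 1/984.1 = 0.001016 and τ_data = 5/1274.9 = 0.003922, so τ_n = 0.004938.
Rearranging for μ₀: μ₀ = (μ_n·τ_n − τ_data·x̄)/τ₀ = (242.7981·0.004938 − 0.003922·220.8) / 0.001016 = 0.332959/0.001016 ≈ 327.7.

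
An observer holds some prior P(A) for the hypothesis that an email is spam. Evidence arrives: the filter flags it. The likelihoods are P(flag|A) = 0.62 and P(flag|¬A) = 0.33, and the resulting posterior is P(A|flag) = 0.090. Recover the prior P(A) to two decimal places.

In odds form, posterior odds = prior odds × likelihood ratio, so prior odds = posterior odds ÷ LR.
Posterior odds = 0.090/(1−0.090) = 0.0989. LR = 0.62/0.33 = 1.8788.
Prior odds = 0.0989/1.8788 = 0.0526, so P(A) = 0.0526/(1+0.0526) ≈ 0.05.

P(A) = 0.05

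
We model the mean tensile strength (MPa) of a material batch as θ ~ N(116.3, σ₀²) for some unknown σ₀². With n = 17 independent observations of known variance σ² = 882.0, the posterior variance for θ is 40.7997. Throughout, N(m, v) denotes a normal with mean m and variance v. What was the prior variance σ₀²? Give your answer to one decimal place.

Posterior precision equals prior precision plus data precision: 1/σ_n² = 1/σ₀² + n/σ².
So 1/σ₀² = 1/40.7997 − 17/882.0 = 0.024510 − 0.019274 = 0.005236.
Hence σ₀² = 1/0.005236 ≈ 191.0.

σ₀² = 191.0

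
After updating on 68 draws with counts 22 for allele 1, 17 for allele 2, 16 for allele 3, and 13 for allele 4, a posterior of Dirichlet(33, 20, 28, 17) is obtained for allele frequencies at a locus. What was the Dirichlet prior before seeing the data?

For a Dirichlet(α) prior with multinomial counts c, the posterior is Dirichlet(α + c) componentwise.
Subtract each count from the matching posterior parameter: 33−22=11, 20−17=3, 28−16=12, 17−13=4.

Dirichlet(11, 3, 12, 4)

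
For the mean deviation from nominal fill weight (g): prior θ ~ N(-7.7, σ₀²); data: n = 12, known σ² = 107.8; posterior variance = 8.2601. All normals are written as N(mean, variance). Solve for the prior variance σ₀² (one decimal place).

σ₀² = 102.6

Posterior precision equals prior precision plus data precision: 1/σ_n² = 1/σ₀² + n/σ².
So 1/σ₀² = 1/8.2601 − 12/107.8 = 0.121064 − 0.111317 = 0.009747.
Hence σ₀² = 1/0.009747 ≈ 102.6.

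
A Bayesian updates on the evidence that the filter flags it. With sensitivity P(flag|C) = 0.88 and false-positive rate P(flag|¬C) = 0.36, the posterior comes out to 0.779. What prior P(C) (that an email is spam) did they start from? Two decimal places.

Bayes' rule in odds form gives O(C|E) = O(C)·[P(E|C)/P(E|¬C)], hence O(C) = O(C|E)/LR.
Posterior odds = 0.779/(1−0.779) = 3.5249. LR = 0.88/0.36 = 2.4444.
Prior odds = 3.5249/2.4444 = 1.4420, so P(C) = 1.4420/(1+1.4420) ≈ 0.59.

P(C) = 0.59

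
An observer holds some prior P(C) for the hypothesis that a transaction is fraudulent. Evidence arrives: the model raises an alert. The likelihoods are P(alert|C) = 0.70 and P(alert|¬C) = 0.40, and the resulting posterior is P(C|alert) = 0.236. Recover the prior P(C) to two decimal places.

In odds form, posterior odds = prior odds × likelihood ratio, so prior odds = posterior odds ÷ LR.
Posterior odds = 0.236/(1−0.236) = 0.3089. LR = 0.70/0.40 = 1.7500.
Prior odds = 0.3089/1.7500 = 0.1765, so P(C) = 0.1765/(1+0.1765) ≈ 0.15.

P(C) = 0.15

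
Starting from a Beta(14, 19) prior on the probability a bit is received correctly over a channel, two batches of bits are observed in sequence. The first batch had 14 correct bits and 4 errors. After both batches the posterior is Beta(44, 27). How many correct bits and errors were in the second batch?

16 correct bits and 4 errors

Sequential conjugate updates are equivalent to a single update on the pooled data, so total successes = posterior α − prior α and total failures = posterior β − prior β.
Total across both batches: 44−14=30 correct bits, 27−19=8 errors.
Subtract the first batch: 30−14=16 correct bits and 8−4=4 errors.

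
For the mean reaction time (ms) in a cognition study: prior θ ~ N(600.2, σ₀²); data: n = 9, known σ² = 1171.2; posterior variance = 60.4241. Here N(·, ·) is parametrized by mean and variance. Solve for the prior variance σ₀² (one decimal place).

σ₀² = 112.8

Posterior precision equals prior precision plus data precision: 1/σ_n² = 1/σ₀² + n/σ².
So 1/σ₀² = 1/60.4241 − 9/1171.2 = 0.016550 − 0.007684 = 0.008866.
Hence σ₀² = 1/0.008866 ≈ 112.8.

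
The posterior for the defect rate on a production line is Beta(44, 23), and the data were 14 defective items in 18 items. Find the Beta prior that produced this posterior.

Under Beta–binomial conjugacy the posterior parameters are (a+s, b+f).
Subtract the data counts: 44−14=30, 23−4=19.

Beta(30, 19)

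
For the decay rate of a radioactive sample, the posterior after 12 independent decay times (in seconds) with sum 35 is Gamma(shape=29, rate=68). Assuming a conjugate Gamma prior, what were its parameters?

Gamma(shape=17, rate=33)

For an exponential likelihood with a Gamma(α, β) prior on the rate, n observations with total T give posterior Gamma(α+n, β+T).
So α = 29 − 12 = 17 and β = 68 − 35 = 33.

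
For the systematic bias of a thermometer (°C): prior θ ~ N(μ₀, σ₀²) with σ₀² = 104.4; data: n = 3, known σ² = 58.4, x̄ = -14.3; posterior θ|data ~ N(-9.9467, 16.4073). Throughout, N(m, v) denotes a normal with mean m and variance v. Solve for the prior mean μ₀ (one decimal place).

With known observation variance, the Normal–Normal posterior has precision τ_n = τ₀ + n/σ² and mean μ_n = (τ₀μ₀ + (n/σ²)x̄)/τ_n.
Here τ₀ = 1/104.4 = 0.009579 and τ_data = 3/58.4 = 0.051370, so τ_n = 0.060949.
Rearranging for μ₀: μ₀ = (μ_n·τ_n − τ_data·x̄)/τ₀ = (-9.9467·0.060949 − 0.051370·-14.3) / 0.009579 = 0.128350/0.009579 ≈ 13.4.

μ₀ = 13.4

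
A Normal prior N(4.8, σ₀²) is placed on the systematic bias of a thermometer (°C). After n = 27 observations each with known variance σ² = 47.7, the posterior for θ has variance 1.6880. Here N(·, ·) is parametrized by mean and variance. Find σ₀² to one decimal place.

For the Normal–Normal model with known σ², precisions add: τ_n = τ₀ + n/σ².
So 1/σ₀² = 1/1.6880 − 27/47.7 = 0.592417 − 0.566038 = 0.026379.
Hence σ₀² = 1/0.026379 ≈ 37.9.

σ₀² = 37.9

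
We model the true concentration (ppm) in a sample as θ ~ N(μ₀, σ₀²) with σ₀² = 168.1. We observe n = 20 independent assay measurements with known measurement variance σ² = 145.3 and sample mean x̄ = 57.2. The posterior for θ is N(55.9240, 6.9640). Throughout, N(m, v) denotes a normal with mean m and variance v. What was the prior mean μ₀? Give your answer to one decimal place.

With known observation variance, the Normal–Normal posterior has precision τ_n = τ₀ + n/σ² and mean μ_n = (τ₀μ₀ + (n/σ²)x̄)/τ_n.
Here τ₀ = 1/168.1 = 0.005949 and τ_data = 20/145.3 = 0.137646, so τ_n = 0.143595.
Rearranging for μ₀: μ₀ = (μ_n·τ_n − τ_data·x̄)/τ₀ = (55.9240·0.143595 − 0.137646·57.2) / 0.005949 = 0.157056/0.005949 ≈ 26.4.

μ₀ = 26.4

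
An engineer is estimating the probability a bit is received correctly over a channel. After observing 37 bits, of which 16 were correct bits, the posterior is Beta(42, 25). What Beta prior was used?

Beta(26, 4)

Beta is conjugate to the binomial likelihood: posterior = Beta(a+s, b+f).
Subtract the data counts: 42−16=26, 25−21=4.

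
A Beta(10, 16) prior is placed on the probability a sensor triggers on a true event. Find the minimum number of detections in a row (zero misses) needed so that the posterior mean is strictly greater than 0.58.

After k detections and 0 misses the posterior is Beta(10+k, 16), with mean (10+k)/(10+16+k).
Set (10+k)/(26+k) > 0.58 and solve: k > (0.58·26 − 10)/(1 − 0.58) = 12.095.
The smallest integer exceeding 12.095 is 13, and checking k=13: (23)/(39) = 0.5897 > 0.58.

k = 13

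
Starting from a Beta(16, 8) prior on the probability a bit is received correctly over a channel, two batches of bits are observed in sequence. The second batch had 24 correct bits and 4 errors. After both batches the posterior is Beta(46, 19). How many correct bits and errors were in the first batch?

6 correct bits and 7 errors

Sequential conjugate updates are equivalent to a single update on the pooled data, so total successes = posterior α − prior α and total failures = posterior β − prior β.
Total across both batches: 46−16=30 correct bits, 19−8=11 errors.
Subtract the second batch: 30−24=6 correct bits and 11−4=7 errors.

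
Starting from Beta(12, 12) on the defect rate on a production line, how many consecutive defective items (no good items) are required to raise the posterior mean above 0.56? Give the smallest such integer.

k = 4

After k defective items and 0 good items the posterior is Beta(12+k, 12), with mean (12+k)/(12+12+k).
Set (12+k)/(24+k) > 0.56 and solve: k > (0.56·24 − 12)/(1 − 0.56) = 3.273.
The smallest integer exceeding 3.273 is 4.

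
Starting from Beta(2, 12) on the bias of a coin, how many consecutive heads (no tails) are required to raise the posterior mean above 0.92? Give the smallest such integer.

After k heads and 0 tails the posterior is Beta(2+k, 12), with mean (2+k)/(2+12+k).
Set (2+k)/(14+k) > 0.92 and solve: k > (0.92·14 − 2)/(1 − 0.92) = 136.000.
The smallest integer exceeding 136.000 is 137, and checking k=137: (139)/(151) = 0.9205 > 0.92.

k = 137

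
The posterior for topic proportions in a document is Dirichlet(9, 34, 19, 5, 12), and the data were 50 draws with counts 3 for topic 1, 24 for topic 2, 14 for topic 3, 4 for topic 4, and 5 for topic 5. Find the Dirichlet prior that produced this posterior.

Dirichlet(6, 10, 5, 1, 7)

For a Dirichlet(α) prior with multinomial counts c, the posterior is Dirichlet(α + c) componentwise.
Subtract each count from the matching posterior parameter: 9−3=6, 34−24=10, 19−14=5, 5−4=1, 12−5=7.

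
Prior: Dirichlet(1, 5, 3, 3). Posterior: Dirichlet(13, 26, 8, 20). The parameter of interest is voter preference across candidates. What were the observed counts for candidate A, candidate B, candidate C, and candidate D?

For a Dirichlet(α) prior with multinomial counts c, the posterior is Dirichlet(α + c) componentwise.
Counts are posterior − prior componentwise: 13−1=12, 26−5=21, 8−3=5, 20−3=17.

counts (12, 21, 5, 17)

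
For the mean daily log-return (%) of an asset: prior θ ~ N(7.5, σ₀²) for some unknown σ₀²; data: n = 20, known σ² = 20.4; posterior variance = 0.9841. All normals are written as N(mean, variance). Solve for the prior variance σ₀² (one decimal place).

σ₀² = 28.0

Posterior precision equals prior precision plus data precision: 1/σ_n² = 1/σ₀² + n/σ².
So 1/σ₀² = 1/0.9841 − 20/20.4 = 1.016157 − 0.980392 = 0.035765.
Hence σ₀² = 1/0.035765 ≈ 28.0.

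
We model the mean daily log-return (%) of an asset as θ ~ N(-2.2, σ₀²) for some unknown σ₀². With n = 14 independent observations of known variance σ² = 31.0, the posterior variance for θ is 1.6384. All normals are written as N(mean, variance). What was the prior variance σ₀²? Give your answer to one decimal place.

Posterior precision equals prior precision plus data precision: 1/σ_n² = 1/σ₀² + n/σ².
So 1/σ₀² = 1/1.6384 − 14/31.0 = 0.610352 − 0.451613 = 0.158739.
Hence σ₀² = 1/0.158739 ≈ 6.3.

σ₀² = 6.3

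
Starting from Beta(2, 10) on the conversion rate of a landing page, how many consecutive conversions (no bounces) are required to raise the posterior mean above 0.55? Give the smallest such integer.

After k conversions and 0 bounces the posterior is Beta(2+k, 10), with mean (2+k)/(2+10+k).
Set (2+k)/(12+k) > 0.55 and solve: k > (0.55·12 − 2)/(1 − 0.55) = 10.222.
The smallest integer exceeding 10.222 is 11, and checking k=11: (13)/(23) = 0.5652 > 0.55.

k = 11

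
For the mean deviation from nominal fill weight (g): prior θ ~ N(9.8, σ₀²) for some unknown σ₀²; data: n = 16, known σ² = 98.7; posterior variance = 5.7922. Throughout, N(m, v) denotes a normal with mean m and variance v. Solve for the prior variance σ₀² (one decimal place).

For the Normal–Normal model with known σ², precisions add: τ_n = τ₀ + n/σ².
So 1/σ₀² = 1/5.7922 − 16/98.7 = 0.172646 − 0.162107 = 0.010539.
Hence σ₀² = 1/0.010539 ≈ 94.9.

σ₀² = 94.9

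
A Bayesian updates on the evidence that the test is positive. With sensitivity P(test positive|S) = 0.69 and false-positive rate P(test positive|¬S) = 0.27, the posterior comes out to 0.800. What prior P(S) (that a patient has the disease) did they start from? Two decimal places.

In odds form, posterior odds = prior odds × likelihood ratio, so prior odds = posterior odds ÷ LR.
Posterior odds = 0.800/(1−0.800) = 4.0000. LR = 0.69/0.27 = 2.5556.
Prior odds = 4.0000/2.5556 = 1.5652, so P(S) = 1.5652/(1+1.5652) ≈ 0.61.

P(S) = 0.61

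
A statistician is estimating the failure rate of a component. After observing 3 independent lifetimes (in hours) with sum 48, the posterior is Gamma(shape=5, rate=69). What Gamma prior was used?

Gamma(shape=2, rate=21)

For an exponential likelihood with a Gamma(α, β) prior on the rate, n observations with total T give posterior Gamma(α+n, β+T).
So α = 5 − 3 = 2 and β = 69 − 48 = 21.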